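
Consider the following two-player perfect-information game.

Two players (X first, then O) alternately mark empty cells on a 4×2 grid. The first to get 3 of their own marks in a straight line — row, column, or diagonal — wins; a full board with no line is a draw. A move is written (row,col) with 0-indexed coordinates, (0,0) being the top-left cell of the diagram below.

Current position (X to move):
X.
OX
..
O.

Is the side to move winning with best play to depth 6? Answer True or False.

[X./OX/../O.] X move#1: (0,1):-1/XX/OX/../O., (2,0):+0/X./OX/X./O.*, (2,1):-1/X./OX/.X/O., (3,1):-1/X./OX/../OX
[X./OX/X./O.] O move#2: (0,1):+0/XO/OX/X./O.*, (2,1):+0/X./OX/XO/O., (3,1):+0/X./OX/X./OO
[XO/OX/X./O.] X move#3: (2,1):+0/XO/OX/XX/O.*, (3,1):+0/XO/OX/X./OX
[XO/OX/XX/O.] O move#4: (3,1):+0/XO/OX/XX/OO*
[XO/OX/XX/OO] end (terminal +0, X#5); searched X./OX/../O. to 6

X winning at [X./OX/../O.]: False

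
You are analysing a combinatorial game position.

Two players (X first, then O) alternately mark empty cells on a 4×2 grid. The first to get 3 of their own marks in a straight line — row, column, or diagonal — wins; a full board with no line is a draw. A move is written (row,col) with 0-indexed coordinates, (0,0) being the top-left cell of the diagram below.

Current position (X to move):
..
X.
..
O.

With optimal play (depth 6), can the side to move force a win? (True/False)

p1 X@[../X./../O.]: (0,0)[X./X./../O.]+0* (0,1)[.X/X./../O.]+0 (1,1)[../XX/../O.]+0 (2,0)[../X./X./O.]+0 (2,1)[../X./.X/O.]+0 (3,1)[../X./../OX]+0
p2 O@[X./X./../O.]: (0,1)[XO/X./../O.]-1 (1,1)[X./XO/../O.]-1 (2,0)[X./X./O./O.]+0* (2,1)[X./X./.O/O.]-1 (3,1)[X./X./../OO]-1
p3 X@[X./X./O./O.]: (0,1)[XX/X./O./O.]+0* (1,1)[X./XX/O./O.]+0 (2,1)[X./X./OX/O.]+0 (3,1)[X./X./O./OX]+0
p4 O@[XX/X./O./O.]: (1,1)[XX/XO/O./O.]+0* (2,1)[XX/X./OO/O.]+0 (3,1)[XX/X./O./OO]+0
p5 X@[XX/XO/O./O.]: (2,1)[XX/XO/OX/O.]+0* (3,1)[XX/XO/O./OX]+0
p6 O@[XX/XO/OX/O.]: (3,1)[XX/XO/OX/OO]+0*
p7 X@[XX/XO/OX/OO] terminal +0; root [../X./../O.] d6

X winning at [../X./../O.]: False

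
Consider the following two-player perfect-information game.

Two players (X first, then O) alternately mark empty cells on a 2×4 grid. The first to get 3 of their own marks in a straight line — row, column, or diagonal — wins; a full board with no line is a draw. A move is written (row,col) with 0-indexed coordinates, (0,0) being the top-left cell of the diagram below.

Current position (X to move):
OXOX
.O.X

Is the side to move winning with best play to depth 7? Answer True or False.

X winning at [OXOX/.O.X]: False

[OXOX/.O.X] X move#1: (1,0):+0/OXOX/XO.X*, (1,2):+0/OXOX/.OXX
[OXOX/XO.X] O move#2: (1,2):+0/OXOX/XOOX*
[OXOX/XOOX] end (terminal +0, X#3); searched OXOX/.O.X to 7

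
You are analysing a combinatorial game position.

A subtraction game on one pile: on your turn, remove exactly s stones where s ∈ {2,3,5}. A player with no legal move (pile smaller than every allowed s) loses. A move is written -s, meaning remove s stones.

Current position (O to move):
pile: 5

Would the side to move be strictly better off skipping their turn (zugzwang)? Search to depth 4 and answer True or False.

zugzwang(5, O) = False

p1 O@[5]: -2[3]-1 -3[2]-1 -5[0]+1*
p2 X@[0] terminal -1; root [5] d4
pass branch (X moves first from the same position):
  | p1 X@[5]: -2[3]-1 -3[2]-1 -5[0]+1*
  | p2 O@[0] terminal -1; root [5] d4
O moving scores +1; O passing scores -1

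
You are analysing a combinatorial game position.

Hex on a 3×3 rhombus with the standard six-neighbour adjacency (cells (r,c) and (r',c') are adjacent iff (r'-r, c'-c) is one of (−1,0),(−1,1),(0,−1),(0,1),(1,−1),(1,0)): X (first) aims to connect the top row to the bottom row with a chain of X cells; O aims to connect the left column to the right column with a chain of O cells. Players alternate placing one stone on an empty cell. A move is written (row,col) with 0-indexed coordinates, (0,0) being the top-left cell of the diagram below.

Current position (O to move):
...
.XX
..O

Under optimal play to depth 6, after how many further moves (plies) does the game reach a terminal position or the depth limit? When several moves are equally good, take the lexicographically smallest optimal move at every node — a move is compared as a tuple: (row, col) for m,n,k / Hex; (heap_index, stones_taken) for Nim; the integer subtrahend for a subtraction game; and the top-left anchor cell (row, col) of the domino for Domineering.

PV length from [.../.XX/..O]: 6 plies

[.../.XX/..O] O move#1: (0,0):-1/O../.XX/..O*, (0,1):-1/.O./.XX/..O, (0,2):-1/..O/.XX/..O, (1,0):-1/.../OXX/..O, (2,0):-1/.../.XX/O.O, (2,1):-1/.../.XX/.OO
[O../.XX/..O] X move#2: (0,1):+1/OX./.XX/..O*, (0,2):+1/O.X/.XX/..O, (1,0):+1/O../XXX/..O, (2,0):+1/O../.XX/X.O, (2,1):+1/O../.XX/.XO
[OX./.XX/..O] O move#3: (0,2):-1/OXO/.XX/..O*, (1,0):-1/OX./OXX/..O, (2,0):-1/OX./.XX/O.O, (2,1):-1/OX./.XX/.OO
[OXO/.XX/..O] X move#4: (1,0):+1/OXO/XXX/..O*, (2,0):+1/OXO/.XX/X.O, (2,1):+1/OXO/.XX/.XO
[OXO/XXX/..O] O move#5: (2,0):-1/OXO/XXX/O.O*, (2,1):-1/OXO/XXX/.OO
[OXO/XXX/O.O] X move#6: (2,1):+1/OXO/XXX/OXO*
[OXO/XXX/OXO] end (terminal -1, O#7); searched .../.XX/..O to 6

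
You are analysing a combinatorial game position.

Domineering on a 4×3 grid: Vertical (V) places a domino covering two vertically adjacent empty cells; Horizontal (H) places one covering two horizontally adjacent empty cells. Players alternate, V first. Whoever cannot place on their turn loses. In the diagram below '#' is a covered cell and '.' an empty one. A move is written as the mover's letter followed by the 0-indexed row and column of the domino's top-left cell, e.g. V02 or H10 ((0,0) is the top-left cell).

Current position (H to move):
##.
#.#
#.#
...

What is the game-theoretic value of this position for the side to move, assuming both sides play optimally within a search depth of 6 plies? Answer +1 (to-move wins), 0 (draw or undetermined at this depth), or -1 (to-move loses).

p1 H@[##./#.#/#.#/...]: H30[##./#.#/#.#/##.]-1* H31[##./#.#/#.#/.##]-1
p2 V@[##./#.#/#.#/##.]: V11[##./###/###/##.]+1*
p3 H@[##./###/###/##.] terminal -1; root [##./#.#/#.#/...] d6

value(##./#.#/#.#/..., H) = -1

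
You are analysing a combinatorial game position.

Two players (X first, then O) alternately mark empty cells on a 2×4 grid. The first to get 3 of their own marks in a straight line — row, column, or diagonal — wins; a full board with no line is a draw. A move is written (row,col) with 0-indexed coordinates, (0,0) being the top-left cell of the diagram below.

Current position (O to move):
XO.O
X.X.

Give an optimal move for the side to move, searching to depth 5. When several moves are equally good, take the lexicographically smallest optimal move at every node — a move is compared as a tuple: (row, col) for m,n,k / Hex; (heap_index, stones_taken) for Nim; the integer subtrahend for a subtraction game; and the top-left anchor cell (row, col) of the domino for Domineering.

p1 O@[XO.O/X.X.]: (0,2)[XOOO/X.X.]+1* (1,1)[XO.O/XOX.]+0 (1,3)[XO.O/X.XO]-1
p2 X@[XOOO/X.X.] terminal -1; root [XO.O/X.X.] d5

O's best at [XO.O/X.X.]: (0,2)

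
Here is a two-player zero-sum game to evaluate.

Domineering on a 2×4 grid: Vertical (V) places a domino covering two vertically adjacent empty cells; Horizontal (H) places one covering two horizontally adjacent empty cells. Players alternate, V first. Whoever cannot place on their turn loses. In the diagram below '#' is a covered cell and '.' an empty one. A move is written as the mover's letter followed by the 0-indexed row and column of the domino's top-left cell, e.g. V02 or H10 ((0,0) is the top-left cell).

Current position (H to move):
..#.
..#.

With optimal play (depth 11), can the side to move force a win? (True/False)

H winning at [..#./..#.]: True

p1 H@[..#./..#.]: H00[###./..#.]+1* H10[..#./###.]+1
p2 V@[###./..#.]: V03[####/..##]-1*
p3 H@[####/..##]: H10[####/####]+1*
p4 V@[####/####] terminal -1; root [..#./..#.] d11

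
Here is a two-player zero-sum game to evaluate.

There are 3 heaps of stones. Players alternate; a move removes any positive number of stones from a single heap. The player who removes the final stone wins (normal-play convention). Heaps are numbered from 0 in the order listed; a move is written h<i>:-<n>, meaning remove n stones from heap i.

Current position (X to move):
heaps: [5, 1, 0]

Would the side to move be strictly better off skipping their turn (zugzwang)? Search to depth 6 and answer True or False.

zugzwang((5,1,0), X) = False

p1 X@[(5,1,0)]: h0:-1[(4,1,0)]-1 h0:-2[(3,1,0)]-1 h0:-3[(2,1,0)]-1 h0:-4[(1,1,0)]+1* h0:-5[(0,1,0)]-1 h1:-1[(5,0,0)]-1
p2 O@[(1,1,0)]: h0:-1[(0,1,0)]-1* h1:-1[(1,0,0)]-1
p3 X@[(0,1,0)]: h1:-1[(0,0,0)]+1*
p4 O@[(0,0,0)] terminal -1; root [(5,1,0)] d6
if X skipped the turn, O would face:
~ p1 O@[(5,1,0)]: h0:-1[(4,1,0)]-1 h0:-2[(3,1,0)]-1 h0:-3[(2,1,0)]-1 h0:-4[(1,1,0)]+1* h0:-5[(0,1,0)]-1 h1:-1[(5,0,0)]-1
~ p2 X@[(1,1,0)]: h0:-1[(0,1,0)]-1* h1:-1[(1,0,0)]-1
~ p3 O@[(0,1,0)]: h1:-1[(0,0,0)]+1*
~ p4 X@[(0,0,0)] terminal -1; root [(5,1,0)] d6
compare (X): move=+1 vs pass=-1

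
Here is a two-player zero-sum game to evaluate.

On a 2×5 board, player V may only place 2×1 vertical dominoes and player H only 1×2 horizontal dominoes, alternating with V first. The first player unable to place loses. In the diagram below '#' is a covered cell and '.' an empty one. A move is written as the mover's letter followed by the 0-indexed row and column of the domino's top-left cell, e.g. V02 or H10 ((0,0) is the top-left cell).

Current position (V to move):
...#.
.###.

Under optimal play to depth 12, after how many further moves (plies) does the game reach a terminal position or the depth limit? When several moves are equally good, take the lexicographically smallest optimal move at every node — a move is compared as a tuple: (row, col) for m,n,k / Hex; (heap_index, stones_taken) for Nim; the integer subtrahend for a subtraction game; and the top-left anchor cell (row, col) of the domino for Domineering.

ply 1, V at ...#./.###. | V00=+1→#..#./####.*; V04=-1→...##/.####
ply 2, H at #..#./####. | H01=-1→####./####.*
ply 3, V at ####./####. | V04=+1→#####/#####*
ply 4: #####/##### is terminal -1 (H); from ...#./.###. depth 12

PV length from [...#./.###.]: 3 plies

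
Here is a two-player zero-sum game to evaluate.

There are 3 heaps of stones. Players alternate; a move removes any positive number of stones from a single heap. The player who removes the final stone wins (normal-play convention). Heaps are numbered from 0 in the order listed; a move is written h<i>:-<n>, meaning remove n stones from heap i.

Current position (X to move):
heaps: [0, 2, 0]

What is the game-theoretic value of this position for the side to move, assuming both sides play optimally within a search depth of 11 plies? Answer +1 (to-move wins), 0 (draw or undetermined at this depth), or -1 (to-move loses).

ply 1, X at (0,2,0) | h1:-1=-1→(0,1,0); h1:-2=+1→(0,0,0)*
ply 2: (0,0,0) is terminal -1 (O); from (0,2,0) depth 11

value((0,2,0), X) = +1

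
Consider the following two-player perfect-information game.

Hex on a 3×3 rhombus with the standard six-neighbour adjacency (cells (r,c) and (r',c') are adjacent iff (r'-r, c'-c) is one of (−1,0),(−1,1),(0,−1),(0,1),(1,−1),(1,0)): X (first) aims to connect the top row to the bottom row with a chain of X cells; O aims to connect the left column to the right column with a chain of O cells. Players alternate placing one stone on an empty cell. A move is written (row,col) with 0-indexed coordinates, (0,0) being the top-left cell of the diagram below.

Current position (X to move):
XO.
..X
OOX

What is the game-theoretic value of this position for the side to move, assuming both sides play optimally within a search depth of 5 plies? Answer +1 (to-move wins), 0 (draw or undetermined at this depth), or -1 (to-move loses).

ply 1, X at XO./..X/OOX | (0,2)=+1→XOX/..X/OOX*; (1,0)=+1→XO./X.X/OOX; (1,1)=+1→XO./.XX/OOX
ply 2: XOX/..X/OOX is terminal -1 (O); from XO./..X/OOX depth 5

value(XO./..X/OOX, X) = +1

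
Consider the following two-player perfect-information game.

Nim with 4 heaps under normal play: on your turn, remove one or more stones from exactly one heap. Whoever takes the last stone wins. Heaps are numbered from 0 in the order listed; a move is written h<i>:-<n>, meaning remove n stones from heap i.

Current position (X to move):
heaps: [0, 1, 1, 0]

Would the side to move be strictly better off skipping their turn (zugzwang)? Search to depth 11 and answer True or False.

zugzwang((0,1,1,0), X) = True

[(0,1,1,0)] X move#1: h1:-1:-1/(0,0,1,0)*, h2:-1:-1/(0,1,0,0)
[(0,0,1,0)] O move#2: h2:-1:+1/(0,0,0,0)*
[(0,0,0,0)] end (terminal -1, X#3); searched (0,1,1,0) to 11
pass branch (O moves first from the same position):
  | [(0,1,1,0)] O move#1: h1:-1:-1/(0,0,1,0)*, h2:-1:-1/(0,1,0,0)
  | [(0,0,1,0)] X move#2: h2:-1:+1/(0,0,0,0)*
  | [(0,0,0,0)] end (terminal -1, O#3); searched (0,1,1,0) to 11
X moving scores -1; X passing scores +1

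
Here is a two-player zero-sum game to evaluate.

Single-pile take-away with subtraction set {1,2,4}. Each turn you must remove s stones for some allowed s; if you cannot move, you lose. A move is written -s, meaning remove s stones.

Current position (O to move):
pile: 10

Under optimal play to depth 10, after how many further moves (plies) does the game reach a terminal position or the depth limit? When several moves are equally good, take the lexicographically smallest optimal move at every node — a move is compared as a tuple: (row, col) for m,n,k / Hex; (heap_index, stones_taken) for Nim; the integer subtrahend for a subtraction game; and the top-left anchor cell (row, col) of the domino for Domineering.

p1 O@[10]: -1[9]+1* -2[8]-1 -4[6]+1
p2 X@[9]: -1[8]-1* -2[7]-1 -4[5]-1
p3 O@[8]: -1[7]-1 -2[6]+1* -4[4]-1
p4 X@[6]: -1[5]-1* -2[4]-1 -4[2]-1
p5 O@[5]: -1[4]-1 -2[3]+1* -4[1]-1
p6 X@[3]: -1[2]-1* -2[1]-1
p7 O@[2]: -1[1]-1 -2[0]+1*
p8 X@[0] terminal -1; root [10] d10

PV length from [10]: 7 plies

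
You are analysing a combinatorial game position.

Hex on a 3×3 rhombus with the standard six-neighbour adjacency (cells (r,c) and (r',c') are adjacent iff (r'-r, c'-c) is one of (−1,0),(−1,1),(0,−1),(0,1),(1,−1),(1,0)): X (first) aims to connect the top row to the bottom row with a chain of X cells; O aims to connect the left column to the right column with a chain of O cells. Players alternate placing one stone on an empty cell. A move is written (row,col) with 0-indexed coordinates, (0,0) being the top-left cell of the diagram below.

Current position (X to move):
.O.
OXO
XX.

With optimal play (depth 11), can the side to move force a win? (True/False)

p1 X@[.O./OXO/XX.]: (0,0)[XO./OXO/XX.]-1 (0,2)[.OX/OXO/XX.]+1* (2,2)[.O./OXO/XXX]-1
p2 O@[.OX/OXO/XX.] terminal -1; root [.O./OXO/XX.] d11

X winning at [.O./OXO/XX.]: True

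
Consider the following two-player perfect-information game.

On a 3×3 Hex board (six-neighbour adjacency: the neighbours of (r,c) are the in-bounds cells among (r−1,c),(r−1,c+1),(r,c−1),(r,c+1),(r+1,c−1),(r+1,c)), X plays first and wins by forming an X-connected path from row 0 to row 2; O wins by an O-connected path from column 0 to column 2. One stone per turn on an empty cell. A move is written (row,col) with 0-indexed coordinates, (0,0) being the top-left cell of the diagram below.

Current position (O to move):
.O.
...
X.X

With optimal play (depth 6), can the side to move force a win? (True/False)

ply 1, O at .O./.../X.X | (0,0)=-1→OO./.../X.X; (0,2)=+1→.OO/.../X.X*; (1,0)=-1→.O./O../X.X; (1,1)=+1→.O./.O./X.X; (1,2)=+1→.O./..O/X.X; (2,1)=-1→.O./.../XOX
ply 2, X at .OO/.../X.X | (0,0)=-1→XOO/.../X.X*; (1,0)=-1→.OO/X../X.X; (1,1)=-1→.OO/.X./X.X; (1,2)=-1→.OO/..X/X.X; (2,1)=-1→.OO/.../XXX
ply 3, O at XOO/.../X.X | (1,0)=+1→XOO/O../X.X*; (1,1)=-1→XOO/.O./X.X; (1,2)=-1→XOO/..O/X.X; (2,1)=-1→XOO/.../XOX
ply 4: XOO/O../X.X is terminal -1 (X); from .O./.../X.X depth 6

O winning at [.O./.../X.X]: True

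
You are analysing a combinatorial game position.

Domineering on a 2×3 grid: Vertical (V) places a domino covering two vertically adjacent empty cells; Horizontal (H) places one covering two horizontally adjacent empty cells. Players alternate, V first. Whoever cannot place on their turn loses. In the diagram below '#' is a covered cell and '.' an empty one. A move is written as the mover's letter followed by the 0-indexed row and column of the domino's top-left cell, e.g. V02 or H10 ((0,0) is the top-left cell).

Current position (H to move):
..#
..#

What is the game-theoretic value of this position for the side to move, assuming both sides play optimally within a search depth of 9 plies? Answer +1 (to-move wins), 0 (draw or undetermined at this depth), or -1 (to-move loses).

value(..#/..#, H) = +1

p1 H@[..#/..#]: H00[###/..#]+1* H10[..#/###]+1
p2 V@[###/..#] terminal -1; root [..#/..#] d9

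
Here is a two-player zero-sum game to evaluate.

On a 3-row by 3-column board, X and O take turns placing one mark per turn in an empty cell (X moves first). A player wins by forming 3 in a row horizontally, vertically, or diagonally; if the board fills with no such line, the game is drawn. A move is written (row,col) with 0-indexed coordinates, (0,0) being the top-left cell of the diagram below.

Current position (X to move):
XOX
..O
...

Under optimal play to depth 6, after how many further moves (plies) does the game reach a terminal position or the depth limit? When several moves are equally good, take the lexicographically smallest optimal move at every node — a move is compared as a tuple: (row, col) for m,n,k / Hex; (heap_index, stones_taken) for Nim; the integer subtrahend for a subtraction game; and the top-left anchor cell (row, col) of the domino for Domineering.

PV length from [XOX/..O/...]: 3 plies

[XOX/..O/...] X move#1: (1,0):+0/XOX/X.O/..., (1,1):+1/XOX/.XO/...*, (2,0):+1/XOX/..O/X.., (2,1):+0/XOX/..O/.X., (2,2):-1/XOX/..O/..X
[XOX/.XO/...] O move#2: (1,0):-1/XOX/OXO/...*, (2,0):-1/XOX/.XO/O.., (2,1):-1/XOX/.XO/.O., (2,2):-1/XOX/.XO/..O
[XOX/OXO/...] X move#3: (2,0):+1/XOX/OXO/X..*, (2,1):+1/XOX/OXO/.X., (2,2):+1/XOX/OXO/..X
[XOX/OXO/X..] end (terminal -1, O#4); searched XOX/..O/... to 6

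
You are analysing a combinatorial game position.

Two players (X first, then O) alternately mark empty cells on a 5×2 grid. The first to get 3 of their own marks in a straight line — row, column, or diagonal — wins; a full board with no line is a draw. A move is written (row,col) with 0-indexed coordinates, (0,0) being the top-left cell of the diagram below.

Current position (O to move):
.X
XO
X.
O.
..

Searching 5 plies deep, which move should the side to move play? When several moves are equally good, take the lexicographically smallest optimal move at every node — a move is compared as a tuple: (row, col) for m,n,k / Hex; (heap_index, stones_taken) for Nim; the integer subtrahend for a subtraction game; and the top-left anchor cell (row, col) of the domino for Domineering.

O's best at [.X/XO/X./O./..]: (0,0)

[.X/XO/X./O./..] O move#1: (0,0):+0/OX/XO/X./O./..*, (2,1):-1/.X/XO/XO/O./.., (3,1):-1/.X/XO/X./OO/.., (4,0):-1/.X/XO/X./O./O., (4,1):-1/.X/XO/X./O./.O
[OX/XO/X./O./..] X move#2: (2,1):+0/OX/XO/XX/O./..*, (3,1):+0/OX/XO/X./OX/.., (4,0):+0/OX/XO/X./O./X., (4,1):+0/OX/XO/X./O./.X
[OX/XO/XX/O./..] O move#3: (3,1):+0/OX/XO/XX/OO/..*, (4,0):+0/OX/XO/XX/O./O., (4,1):+0/OX/XO/XX/O./.O
[OX/XO/XX/OO/..] X move#4: (4,0):+0/OX/XO/XX/OO/X.*, (4,1):+0/OX/XO/XX/OO/.X
[OX/XO/XX/OO/X.] O move#5: (4,1):+0/OX/XO/XX/OO/XO*
[OX/XO/XX/OO/XO] end (terminal +0, X#6); searched .X/XO/X./O./.. to 5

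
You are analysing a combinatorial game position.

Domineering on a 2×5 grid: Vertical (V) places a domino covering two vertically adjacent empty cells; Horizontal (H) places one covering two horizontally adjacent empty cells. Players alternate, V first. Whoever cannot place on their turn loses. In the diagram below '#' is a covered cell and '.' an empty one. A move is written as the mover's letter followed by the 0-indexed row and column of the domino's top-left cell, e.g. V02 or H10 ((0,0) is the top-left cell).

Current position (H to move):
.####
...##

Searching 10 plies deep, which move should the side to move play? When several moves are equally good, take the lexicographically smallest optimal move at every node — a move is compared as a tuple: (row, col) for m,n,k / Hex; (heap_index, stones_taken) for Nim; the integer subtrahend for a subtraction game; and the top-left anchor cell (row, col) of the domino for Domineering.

p1 H@[.####/...##]: H10[.####/##.##]+1* H11[.####/.####]-1
p2 V@[.####/##.##] terminal -1; root [.####/...##] d10

H's best at [.####/...##]: H10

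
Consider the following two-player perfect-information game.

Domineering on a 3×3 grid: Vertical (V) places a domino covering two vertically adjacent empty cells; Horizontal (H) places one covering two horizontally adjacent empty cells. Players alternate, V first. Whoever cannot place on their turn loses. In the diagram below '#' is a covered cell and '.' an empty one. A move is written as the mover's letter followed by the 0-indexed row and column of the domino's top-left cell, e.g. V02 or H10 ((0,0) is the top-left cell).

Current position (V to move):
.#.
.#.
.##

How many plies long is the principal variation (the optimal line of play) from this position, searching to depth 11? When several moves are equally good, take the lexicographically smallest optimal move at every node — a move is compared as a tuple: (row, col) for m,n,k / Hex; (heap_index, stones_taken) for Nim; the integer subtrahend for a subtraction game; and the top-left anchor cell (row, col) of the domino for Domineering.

[.#./.#./.##] V move#1: V00:+1/##./##./.##*, V02:+1/.##/.##/.##, V10:+1/.#./##./###
[##./##./.##] end (terminal -1, H#2); searched .#./.#./.## to 11

PV length from [.#./.#./.##]: 1 ply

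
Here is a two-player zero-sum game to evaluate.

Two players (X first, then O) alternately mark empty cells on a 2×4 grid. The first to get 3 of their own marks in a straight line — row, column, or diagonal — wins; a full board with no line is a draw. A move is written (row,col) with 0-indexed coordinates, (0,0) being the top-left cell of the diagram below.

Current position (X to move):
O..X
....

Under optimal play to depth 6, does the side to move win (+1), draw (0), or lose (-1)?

p1 X@[O..X/....]: (0,1)[OX.X/....]+0* (0,2)[O.XX/....]+0 (1,0)[O..X/X...]+0 (1,1)[O..X/.X..]+0 (1,2)[O..X/..X.]+0 (1,3)[O..X/...X]+0
p2 O@[OX.X/....]: (0,2)[OXOX/....]+0* (1,0)[OX.X/O...]-1 (1,1)[OX.X/.O..]-1 (1,2)[OX.X/..O.]-1 (1,3)[OX.X/...O]-1
p3 X@[OXOX/....]: (1,0)[OXOX/X...]+0* (1,1)[OXOX/.X..]+0 (1,2)[OXOX/..X.]+0 (1,3)[OXOX/...X]+0
p4 O@[OXOX/X...]: (1,1)[OXOX/XO..]+0* (1,2)[OXOX/X.O.]+0 (1,3)[OXOX/X..O]+0
p5 X@[OXOX/XO..]: (1,2)[OXOX/XOX.]+0* (1,3)[OXOX/XO.X]+0
p6 O@[OXOX/XOX.]: (1,3)[OXOX/XOXO]+0*
p7 X@[OXOX/XOXO] terminal +0; root [O..X/....] d6

value(O..X/...., X) = 0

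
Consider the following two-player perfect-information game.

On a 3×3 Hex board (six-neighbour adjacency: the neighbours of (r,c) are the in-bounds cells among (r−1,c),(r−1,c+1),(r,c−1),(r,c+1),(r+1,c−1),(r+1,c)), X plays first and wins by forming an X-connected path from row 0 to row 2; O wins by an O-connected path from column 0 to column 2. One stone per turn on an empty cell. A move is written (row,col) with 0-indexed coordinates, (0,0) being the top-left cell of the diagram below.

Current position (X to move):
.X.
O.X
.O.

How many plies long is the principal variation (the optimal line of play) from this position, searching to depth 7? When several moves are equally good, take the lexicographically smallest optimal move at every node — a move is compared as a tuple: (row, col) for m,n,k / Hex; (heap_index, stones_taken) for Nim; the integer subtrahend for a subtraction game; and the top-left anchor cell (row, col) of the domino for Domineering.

p1 X@[.X./O.X/.O.]: (0,0)[XX./O.X/.O.]-1 (0,2)[.XX/O.X/.O.]-1 (1,1)[.X./OXX/.O.]+1* (2,0)[.X./O.X/XO.]-1 (2,2)[.X./O.X/.OX]+1
p2 O@[.X./OXX/.O.]: (0,0)[OX./OXX/.O.]-1* (0,2)[.XO/OXX/.O.]-1 (2,0)[.X./OXX/OO.]-1 (2,2)[.X./OXX/.OO]-1
p3 X@[OX./OXX/.O.]: (0,2)[OXX/OXX/.O.]+1* (2,0)[OX./OXX/XO.]+1 (2,2)[OX./OXX/.OX]+1
p4 O@[OXX/OXX/.O.]: (2,0)[OXX/OXX/OO.]-1* (2,2)[OXX/OXX/.OO]-1
p5 X@[OXX/OXX/OO.]: (2,2)[OXX/OXX/OOX]+1*
p6 O@[OXX/OXX/OOX] terminal -1; root [.X./O.X/.O.] d7

PV length from [.X./O.X/.O.]: 5 plies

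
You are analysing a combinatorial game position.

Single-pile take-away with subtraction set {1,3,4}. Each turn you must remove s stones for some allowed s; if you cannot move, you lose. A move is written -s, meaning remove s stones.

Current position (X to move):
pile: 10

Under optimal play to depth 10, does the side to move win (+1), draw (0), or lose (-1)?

value(10, X) = +1

[10] X move#1: -1:+1/9*, -3:+1/7, -4:-1/6
[9] O move#2: -1:-1/8*, -3:-1/6, -4:-1/5
[8] X move#3: -1:+1/7*, -3:-1/5, -4:-1/4
[7] O move#4: -1:-1/6*, -3:-1/4, -4:-1/3
[6] X move#5: -1:-1/5, -3:-1/3, -4:+1/2*
[2] O move#6: -1:-1/1*
[1] X move#7: -1:+1/0*
[0] end (terminal -1, O#8); searched 10 to 10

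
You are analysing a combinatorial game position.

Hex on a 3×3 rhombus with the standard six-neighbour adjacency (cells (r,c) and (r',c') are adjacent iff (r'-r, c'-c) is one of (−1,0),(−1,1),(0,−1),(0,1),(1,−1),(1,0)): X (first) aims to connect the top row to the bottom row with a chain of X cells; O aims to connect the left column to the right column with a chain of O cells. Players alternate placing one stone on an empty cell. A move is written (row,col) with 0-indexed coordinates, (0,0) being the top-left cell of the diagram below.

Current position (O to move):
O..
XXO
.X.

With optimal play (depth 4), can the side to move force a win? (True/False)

[O../XXO/.X.] O move#1: (0,1):-1/OO./XXO/.X.*, (0,2):-1/O.O/XXO/.X., (2,0):-1/O../XXO/OX., (2,2):-1/O../XXO/.XO
[OO./XXO/.X.] X move#2: (0,2):+1/OOX/XXO/.X.*, (2,0):-1/OO./XXO/XX., (2,2):-1/OO./XXO/.XX
[OOX/XXO/.X.] end (terminal -1, O#3); searched O../XXO/.X. to 4

O winning at [O../XXO/.X.]: False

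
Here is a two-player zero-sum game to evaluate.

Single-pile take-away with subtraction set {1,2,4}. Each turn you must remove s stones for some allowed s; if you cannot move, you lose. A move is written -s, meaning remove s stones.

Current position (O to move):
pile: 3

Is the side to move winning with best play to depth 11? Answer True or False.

O winning at [3]: False

[3] O move#1: -1:-1/2*, -2:-1/1
[2] X move#2: -1:-1/1, -2:+1/0*
[0] end (terminal -1, O#3); searched 3 to 11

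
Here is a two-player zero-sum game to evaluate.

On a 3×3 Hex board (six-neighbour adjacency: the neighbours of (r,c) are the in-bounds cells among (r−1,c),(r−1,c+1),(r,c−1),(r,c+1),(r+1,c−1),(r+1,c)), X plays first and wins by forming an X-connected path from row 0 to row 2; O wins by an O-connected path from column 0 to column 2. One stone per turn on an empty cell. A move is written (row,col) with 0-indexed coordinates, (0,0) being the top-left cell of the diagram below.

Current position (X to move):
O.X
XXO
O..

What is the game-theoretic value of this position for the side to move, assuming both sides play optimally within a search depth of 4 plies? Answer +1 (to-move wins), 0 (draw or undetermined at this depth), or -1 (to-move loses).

ply 1, X at O.X/XXO/O.. | (0,1)=-1→OXX/XXO/O..; (2,1)=+1→O.X/XXO/OX.*; (2,2)=-1→O.X/XXO/O.X
ply 2: O.X/XXO/OX. is terminal -1 (O); from O.X/XXO/O.. depth 4

value(O.X/XXO/O.., X) = +1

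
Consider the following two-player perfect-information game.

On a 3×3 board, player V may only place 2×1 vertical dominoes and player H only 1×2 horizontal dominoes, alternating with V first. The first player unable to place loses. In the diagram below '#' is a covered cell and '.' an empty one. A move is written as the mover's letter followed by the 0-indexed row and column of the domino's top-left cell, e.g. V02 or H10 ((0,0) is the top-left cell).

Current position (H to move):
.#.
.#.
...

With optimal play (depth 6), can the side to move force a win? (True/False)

p1 H@[.#./.#./...]: H20[.#./.#./##.]-1* H21[.#./.#./.##]-1
p2 V@[.#./.#./##.]: V00[##./##./##.]+1* V02[.##/.##/##.]+1 V12[.#./.##/###]+1
p3 H@[##./##./##.] terminal -1; root [.#./.#./...] d6

H winning at [.#./.#./...]: False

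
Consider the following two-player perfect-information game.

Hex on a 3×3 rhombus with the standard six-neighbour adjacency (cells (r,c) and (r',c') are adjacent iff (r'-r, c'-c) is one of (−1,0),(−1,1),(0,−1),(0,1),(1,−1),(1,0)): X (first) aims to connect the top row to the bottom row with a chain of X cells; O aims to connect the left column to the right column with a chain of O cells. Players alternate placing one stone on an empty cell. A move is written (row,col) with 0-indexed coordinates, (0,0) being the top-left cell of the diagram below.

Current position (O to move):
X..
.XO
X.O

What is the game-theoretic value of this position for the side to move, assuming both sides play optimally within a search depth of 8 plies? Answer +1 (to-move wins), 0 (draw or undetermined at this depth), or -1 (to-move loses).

[X../.XO/X.O] O move#1: (0,1):-1/XO./.XO/X.O*, (0,2):-1/X.O/.XO/X.O, (1,0):-1/X../OXO/X.O, (2,1):-1/X../.XO/XOO
[XO./.XO/X.O] X move#2: (0,2):+1/XOX/.XO/X.O*, (1,0):+1/XO./XXO/X.O, (2,1):+1/XO./.XO/XXO
[XOX/.XO/X.O] end (terminal -1, O#3); searched X../.XO/X.O to 8

value(X../.XO/X.O, O) = -1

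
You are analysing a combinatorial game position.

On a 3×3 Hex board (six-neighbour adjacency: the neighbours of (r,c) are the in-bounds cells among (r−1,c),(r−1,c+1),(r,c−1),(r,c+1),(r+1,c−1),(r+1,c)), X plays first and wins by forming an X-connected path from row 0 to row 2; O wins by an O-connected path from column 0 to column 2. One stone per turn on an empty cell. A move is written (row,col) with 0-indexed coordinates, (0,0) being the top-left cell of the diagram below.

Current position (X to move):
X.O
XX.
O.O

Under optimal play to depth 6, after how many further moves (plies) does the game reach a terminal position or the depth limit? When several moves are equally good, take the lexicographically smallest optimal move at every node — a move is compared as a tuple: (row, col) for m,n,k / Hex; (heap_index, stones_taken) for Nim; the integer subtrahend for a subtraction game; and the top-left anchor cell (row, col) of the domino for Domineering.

[X.O/XX./O.O] X move#1: (0,1):-1/XXO/XX./O.O, (1,2):-1/X.O/XXX/O.O, (2,1):+1/X.O/XX./OXO*
[X.O/XX./OXO] end (terminal -1, O#2); searched X.O/XX./O.O to 6

PV length from [X.O/XX./O.O]: 1 ply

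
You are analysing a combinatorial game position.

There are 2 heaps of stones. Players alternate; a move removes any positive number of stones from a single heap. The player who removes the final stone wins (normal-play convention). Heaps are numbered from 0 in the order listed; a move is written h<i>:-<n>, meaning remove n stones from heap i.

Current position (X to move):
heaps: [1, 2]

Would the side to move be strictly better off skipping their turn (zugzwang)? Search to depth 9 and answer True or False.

ply 1, X at (1,2) | h0:-1=-1→(0,2); h1:-1=+1→(1,1)*; h1:-2=-1→(1,0)
ply 2, O at (1,1) | h0:-1=-1→(0,1)*; h1:-1=-1→(1,0)
ply 3, X at (0,1) | h1:-1=+1→(0,0)*
ply 4: (0,0) is terminal -1 (O); from (1,2) depth 9
pass branch (O moves first from the same position):
  | ply 1, O at (1,2) | h0:-1=-1→(0,2); h1:-1=+1→(1,1)*; h1:-2=-1→(1,0)
  | ply 2, X at (1,1) | h0:-1=-1→(0,1)*; h1:-1=-1→(1,0)
  | ply 3, O at (0,1) | h1:-1=+1→(0,0)*
  | ply 4: (0,0) is terminal -1 (X); from (1,2) depth 9
X moving scores +1; X passing scores -1

zugzwang((1,2), X) = False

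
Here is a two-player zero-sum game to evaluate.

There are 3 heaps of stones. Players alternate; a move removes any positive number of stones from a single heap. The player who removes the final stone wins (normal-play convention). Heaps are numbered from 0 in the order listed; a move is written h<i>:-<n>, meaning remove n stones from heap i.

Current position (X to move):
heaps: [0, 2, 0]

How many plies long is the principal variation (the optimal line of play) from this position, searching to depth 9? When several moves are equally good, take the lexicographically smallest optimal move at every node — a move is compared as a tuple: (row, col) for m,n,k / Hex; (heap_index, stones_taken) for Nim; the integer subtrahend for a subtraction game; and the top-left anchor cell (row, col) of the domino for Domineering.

PV length from [(0,2,0)]: 1 ply

[(0,2,0)] X move#1: h1:-1:-1/(0,1,0), h1:-2:+1/(0,0,0)*
[(0,0,0)] end (terminal -1, O#2); searched (0,2,0) to 9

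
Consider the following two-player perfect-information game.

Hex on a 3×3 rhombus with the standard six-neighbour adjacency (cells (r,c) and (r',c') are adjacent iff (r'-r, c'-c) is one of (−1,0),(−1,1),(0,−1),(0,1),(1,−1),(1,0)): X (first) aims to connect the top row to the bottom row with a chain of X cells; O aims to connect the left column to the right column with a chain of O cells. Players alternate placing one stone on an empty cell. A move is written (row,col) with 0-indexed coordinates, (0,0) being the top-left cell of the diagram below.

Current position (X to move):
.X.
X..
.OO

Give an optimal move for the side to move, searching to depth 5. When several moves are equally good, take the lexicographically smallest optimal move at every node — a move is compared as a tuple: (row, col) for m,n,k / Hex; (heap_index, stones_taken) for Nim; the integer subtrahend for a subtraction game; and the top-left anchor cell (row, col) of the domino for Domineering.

[.X./X../.OO] X move#1: (0,0):-1/XX./X../.OO, (0,2):-1/.XX/X../.OO, (1,1):-1/.X./XX./.OO, (1,2):-1/.X./X.X/.OO, (2,0):+1/.X./X../XOO*
[.X./X../XOO] end (terminal -1, O#2); searched .X./X../.OO to 5

X's best at [.X./X../.OO]: (2,0)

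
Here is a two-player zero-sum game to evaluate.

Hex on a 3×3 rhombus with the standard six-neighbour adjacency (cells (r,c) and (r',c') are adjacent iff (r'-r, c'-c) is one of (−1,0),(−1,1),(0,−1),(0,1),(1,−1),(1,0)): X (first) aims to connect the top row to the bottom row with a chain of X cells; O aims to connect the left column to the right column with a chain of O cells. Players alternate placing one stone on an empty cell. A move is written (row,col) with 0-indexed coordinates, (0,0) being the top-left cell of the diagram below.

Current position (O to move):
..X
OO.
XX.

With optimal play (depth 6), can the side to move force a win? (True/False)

O winning at [..X/OO./XX.]: True

p1 O@[..X/OO./XX.]: (0,0)[O.X/OO./XX.]-1 (0,1)[.OX/OO./XX.]-1 (1,2)[..X/OOO/XX.]+1* (2,2)[..X/OO./XXO]-1
p2 X@[..X/OOO/XX.] terminal -1; root [..X/OO./XX.] d6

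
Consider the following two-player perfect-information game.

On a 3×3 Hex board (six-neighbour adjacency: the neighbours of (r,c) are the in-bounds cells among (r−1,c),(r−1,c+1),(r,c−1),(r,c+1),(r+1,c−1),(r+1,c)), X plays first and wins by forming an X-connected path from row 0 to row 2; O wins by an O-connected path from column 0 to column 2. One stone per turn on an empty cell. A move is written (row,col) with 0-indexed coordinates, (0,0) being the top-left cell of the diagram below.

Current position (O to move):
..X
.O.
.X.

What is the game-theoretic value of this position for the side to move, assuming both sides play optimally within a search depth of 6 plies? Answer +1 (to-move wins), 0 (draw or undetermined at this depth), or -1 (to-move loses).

value(..X/.O./.X., O) = +1

[..X/.O./.X.] O move#1: (0,0):-1/O.X/.O./.X., (0,1):-1/.OX/.O./.X., (1,0):-1/..X/OO./.X., (1,2):+1/..X/.OO/.X.*, (2,0):-1/..X/.O./OX., (2,2):-1/..X/.O./.XO
[..X/.OO/.X.] X move#2: (0,0):-1/X.X/.OO/.X.*, (0,1):-1/.XX/.OO/.X., (1,0):-1/..X/XOO/.X., (2,0):-1/..X/.OO/XX., (2,2):-1/..X/.OO/.XX
[X.X/.OO/.X.] O move#3: (0,1):+1/XOX/.OO/.X.*, (1,0):+1/X.X/OOO/.X., (2,0):+1/X.X/.OO/OX., (2,2):+1/X.X/.OO/.XO
[XOX/.OO/.X.] X move#4: (1,0):-1/XOX/XOO/.X.*, (2,0):-1/XOX/.OO/XX., (2,2):-1/XOX/.OO/.XX
[XOX/XOO/.X.] O move#5: (2,0):+1/XOX/XOO/OX.*, (2,2):-1/XOX/XOO/.XO
[XOX/XOO/OX.] end (terminal -1, X#6); searched ..X/.O./.X. to 6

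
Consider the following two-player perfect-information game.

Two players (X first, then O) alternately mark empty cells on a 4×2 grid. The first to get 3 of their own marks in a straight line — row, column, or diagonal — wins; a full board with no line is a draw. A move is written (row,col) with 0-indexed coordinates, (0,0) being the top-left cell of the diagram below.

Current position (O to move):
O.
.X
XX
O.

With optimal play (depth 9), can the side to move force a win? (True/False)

ply 1, O at O./.X/XX/O. | (0,1)=-1→OO/.X/XX/O.*; (1,0)=-1→O./OX/XX/O.; (3,1)=-1→O./.X/XX/OO
ply 2, X at OO/.X/XX/O. | (1,0)=+0→OO/XX/XX/O.; (3,1)=+1→OO/.X/XX/OX*
ply 3: OO/.X/XX/OX is terminal -1 (O); from O./.X/XX/O. depth 9

O winning at [O./.X/XX/O.]: False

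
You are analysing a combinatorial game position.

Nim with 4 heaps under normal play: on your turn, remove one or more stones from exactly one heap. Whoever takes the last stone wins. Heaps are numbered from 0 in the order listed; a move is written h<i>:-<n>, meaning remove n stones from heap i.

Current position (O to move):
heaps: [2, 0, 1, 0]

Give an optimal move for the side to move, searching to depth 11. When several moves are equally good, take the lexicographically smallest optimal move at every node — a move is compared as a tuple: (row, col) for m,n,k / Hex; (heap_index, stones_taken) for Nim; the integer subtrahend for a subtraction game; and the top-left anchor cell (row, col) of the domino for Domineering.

ply 1, O at (2,0,1,0) | h0:-1=+1→(1,0,1,0)*; h0:-2=-1→(0,0,1,0); h2:-1=-1→(2,0,0,0)
ply 2, X at (1,0,1,0) | h0:-1=-1→(0,0,1,0)*; h2:-1=-1→(1,0,0,0)
ply 3, O at (0,0,1,0) | h2:-1=+1→(0,0,0,0)*
ply 4: (0,0,0,0) is terminal -1 (X); from (2,0,1,0) depth 11

O's best at [(2,0,1,0)]: h0:-1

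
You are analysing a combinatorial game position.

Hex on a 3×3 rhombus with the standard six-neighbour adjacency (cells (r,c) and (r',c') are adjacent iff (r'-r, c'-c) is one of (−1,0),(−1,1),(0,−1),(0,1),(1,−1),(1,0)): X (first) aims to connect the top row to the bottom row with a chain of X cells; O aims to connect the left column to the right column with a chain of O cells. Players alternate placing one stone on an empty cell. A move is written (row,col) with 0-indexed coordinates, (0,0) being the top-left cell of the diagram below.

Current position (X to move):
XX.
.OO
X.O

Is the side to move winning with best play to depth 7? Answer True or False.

[XX./.OO/X.O] X move#1: (0,2):-1/XXX/.OO/X.O, (1,0):+1/XX./XOO/X.O*, (2,1):-1/XX./.OO/XXO
[XX./XOO/X.O] end (terminal -1, O#2); searched XX./.OO/X.O to 7

X winning at [XX./.OO/X.O]: True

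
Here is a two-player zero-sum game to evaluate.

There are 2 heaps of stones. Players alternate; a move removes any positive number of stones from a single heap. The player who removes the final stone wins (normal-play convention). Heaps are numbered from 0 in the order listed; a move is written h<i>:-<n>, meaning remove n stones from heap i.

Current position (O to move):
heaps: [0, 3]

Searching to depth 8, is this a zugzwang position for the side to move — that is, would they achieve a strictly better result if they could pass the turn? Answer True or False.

zugzwang((0,3), O) = False

p1 O@[(0,3)]: h1:-1[(0,2)]-1 h1:-2[(0,1)]-1 h1:-3[(0,0)]+1*
p2 X@[(0,0)] terminal -1; root [(0,3)] d8
pass branch (X moves first from the same position):
  | p1 X@[(0,3)]: h1:-1[(0,2)]-1 h1:-2[(0,1)]-1 h1:-3[(0,0)]+1*
  | p2 O@[(0,0)] terminal -1; root [(0,3)] d8
O moving scores +1; O passing scores -1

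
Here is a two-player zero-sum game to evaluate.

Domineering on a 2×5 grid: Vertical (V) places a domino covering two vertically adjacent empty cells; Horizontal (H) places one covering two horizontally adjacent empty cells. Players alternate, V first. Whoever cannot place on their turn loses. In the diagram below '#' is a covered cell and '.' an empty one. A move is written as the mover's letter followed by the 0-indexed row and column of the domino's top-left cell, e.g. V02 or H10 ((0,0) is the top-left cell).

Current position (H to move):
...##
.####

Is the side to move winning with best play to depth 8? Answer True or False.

H winning at [...##/.####]: True

ply 1, H at ...##/.#### | H00=+1→##.##/.####*; H01=-1→.####/.####
ply 2: ##.##/.#### is terminal -1 (V); from ...##/.#### depth 8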